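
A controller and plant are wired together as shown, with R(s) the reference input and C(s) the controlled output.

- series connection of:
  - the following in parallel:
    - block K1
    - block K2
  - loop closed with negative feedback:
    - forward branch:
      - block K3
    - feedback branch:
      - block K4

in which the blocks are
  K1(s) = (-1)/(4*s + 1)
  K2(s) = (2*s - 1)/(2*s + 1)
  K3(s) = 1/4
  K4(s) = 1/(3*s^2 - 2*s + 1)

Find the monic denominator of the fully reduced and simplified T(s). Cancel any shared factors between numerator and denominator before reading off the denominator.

The answer is s^4 + s^3/12 + s^2/24 + 11*s/48 + 5/96.

Reasoning:
[1] add K1, K2 (parallel) = (8*s^2 - 4*s - 2)/(8*s^2 + 6*s + 1)
[2] apply the feedback formula to K3, K4 = (3*s^2 - 2*s + 1)/(12*s^2 - 8*s + 5)
[3] combine (K1+K2), [K3/(1+K3*K4)] in series = (24*s^4 - 28*s^3 + 10*s^2 - 2)/(96*s^4 + 8*s^3 + 4*s^2 + 22*s + 5)
The result of step 3 is T(s) in lowest terms. Its denominator has leading coefficient 96; dividing the denominator through by 96 makes it monic.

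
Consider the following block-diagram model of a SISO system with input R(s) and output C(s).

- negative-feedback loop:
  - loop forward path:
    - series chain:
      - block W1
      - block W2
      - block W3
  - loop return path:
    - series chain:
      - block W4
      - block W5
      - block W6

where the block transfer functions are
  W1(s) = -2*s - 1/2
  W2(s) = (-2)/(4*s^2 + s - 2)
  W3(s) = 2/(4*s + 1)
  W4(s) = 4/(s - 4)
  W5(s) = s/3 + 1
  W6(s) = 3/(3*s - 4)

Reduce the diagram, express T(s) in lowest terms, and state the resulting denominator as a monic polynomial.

Answer: s^4 - 61*s^3/12 + 7*s^2/2 + 14*s/3 - 2/3

Working:
1. series reduction of W1, W2, W3 -> 2/(4*s^2 + s - 2)
2. combine W4, W5, W6 in series -> (4*s + 12)/(3*s^2 - 16*s + 16)
3. reduce the feedback loop with forward (W1*W2*W3) and return (W4*W5*W6) -> (6*s^2 - 32*s + 32)/(12*s^4 - 61*s^3 + 42*s^2 + 56*s - 8)
No further cancellation is possible in the step-3 result, so that is T(s). Its denominator becomes monic after dividing by the leading coefficient 12.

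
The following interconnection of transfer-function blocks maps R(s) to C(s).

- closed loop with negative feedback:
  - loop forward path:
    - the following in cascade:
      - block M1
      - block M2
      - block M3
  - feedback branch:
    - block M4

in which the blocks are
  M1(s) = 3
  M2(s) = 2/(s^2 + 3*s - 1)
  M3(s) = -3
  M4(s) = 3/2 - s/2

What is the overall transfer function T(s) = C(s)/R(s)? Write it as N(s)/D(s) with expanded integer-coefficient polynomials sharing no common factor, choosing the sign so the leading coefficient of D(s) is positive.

[1] reduce the series chain M1, M2, M3, giving (-18)/(s^2 + 3*s - 1)
[2] reduce the feedback loop with forward (M1*M2*M3) and return M4: this yields T(s), and no further normalization is needed

Therefore the answer is (-18)/(s^2 + 12*s - 28).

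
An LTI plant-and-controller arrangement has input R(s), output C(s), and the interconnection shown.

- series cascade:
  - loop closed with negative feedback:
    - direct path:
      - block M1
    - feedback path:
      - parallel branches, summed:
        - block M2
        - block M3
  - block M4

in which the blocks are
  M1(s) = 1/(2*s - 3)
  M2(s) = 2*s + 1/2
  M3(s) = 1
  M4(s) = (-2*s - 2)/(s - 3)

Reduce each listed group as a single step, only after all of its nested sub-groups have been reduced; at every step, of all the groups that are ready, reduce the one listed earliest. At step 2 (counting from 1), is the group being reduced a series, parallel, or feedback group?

The answer is feedback.

Reasoning:
1. add M2, M3 (parallel)
2. reduce the feedback loop with forward M1 and return (M2+M3)
3. multiply [M1/(1+M1*(M2+M3))], M4 (series)
At step 2 the group reduced is feedback.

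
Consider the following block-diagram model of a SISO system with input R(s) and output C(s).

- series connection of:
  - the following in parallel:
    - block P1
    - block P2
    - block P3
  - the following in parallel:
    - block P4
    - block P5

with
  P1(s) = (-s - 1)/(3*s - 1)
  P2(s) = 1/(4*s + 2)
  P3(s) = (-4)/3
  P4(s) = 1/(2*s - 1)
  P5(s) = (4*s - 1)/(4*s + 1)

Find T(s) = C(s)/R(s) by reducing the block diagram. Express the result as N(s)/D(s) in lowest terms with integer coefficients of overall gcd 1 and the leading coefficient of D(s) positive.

First reduce the diagram to T(s).

[1] reduce the parallel group P1, P2, P3; result (-60*s^2 - 17*s - 1)/(36*s^2 + 6*s - 6)
[2] combine P4, P5 in parallel; result (8*s^2 - 2*s + 2)/(8*s^2 - 2*s - 1)
[3] series reduction of (P1+P2+P3), (P4+P5), which is the overall transfer function T(s) = C(s)/R(s) in lowest terms

Answer: (-240*s^4 - 8*s^3 - 47*s^2 - 16*s - 1)/(144*s^4 - 12*s^3 - 48*s^2 + 3*s + 3)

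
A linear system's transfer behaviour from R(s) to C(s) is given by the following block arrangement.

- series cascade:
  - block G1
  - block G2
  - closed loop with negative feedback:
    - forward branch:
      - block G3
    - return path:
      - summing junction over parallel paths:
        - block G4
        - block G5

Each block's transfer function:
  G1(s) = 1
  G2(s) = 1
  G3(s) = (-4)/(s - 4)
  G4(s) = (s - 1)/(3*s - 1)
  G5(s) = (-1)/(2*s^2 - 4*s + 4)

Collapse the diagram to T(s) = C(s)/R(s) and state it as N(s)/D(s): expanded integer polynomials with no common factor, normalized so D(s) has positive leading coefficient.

Step 1. reduce the parallel group G4, G5 -> (2*s^3 - 6*s^2 + 5*s - 3)/(6*s^3 - 14*s^2 + 16*s - 4)
Step 2. collapse the loop (G3 forward, (G4+G5) return) -> (-12*s^3 + 28*s^2 - 32*s + 8)/(3*s^4 - 23*s^3 + 48*s^2 - 44*s + 14)
Step 3. reduce the series chain G1, G2, [G3/(1+G3*(G4+G5))]; the result is T(s) itself (integer coefficients, no common factor, positive leading denominator coefficient)

Therefore the answer is (-12*s^3 + 28*s^2 - 32*s + 8)/(3*s^4 - 23*s^3 + 48*s^2 - 44*s + 14).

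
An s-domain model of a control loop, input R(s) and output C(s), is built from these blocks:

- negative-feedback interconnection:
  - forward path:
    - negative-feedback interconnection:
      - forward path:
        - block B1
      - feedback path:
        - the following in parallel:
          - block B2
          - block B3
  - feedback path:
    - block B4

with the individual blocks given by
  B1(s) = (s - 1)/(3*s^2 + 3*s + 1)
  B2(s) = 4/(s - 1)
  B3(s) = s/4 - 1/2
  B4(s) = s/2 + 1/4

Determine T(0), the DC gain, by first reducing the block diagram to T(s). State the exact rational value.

The answer is -4/21.

Reasoning:
Step 1: parallel reduction of B2, B3 -> (s^2 - 3*s + 18)/(4*s - 4)
Step 2: reduce the feedback loop with forward B1 and return (B2+B3) -> (4*s - 4)/(13*s^2 + 9*s + 22)
Step 3: apply the feedback formula to [B1/(1+B1*(B2+B3))], B4 -> (4*s - 4)/(15*s^2 + 8*s + 21)
Step 3 gives the overall T(s). Then T(0) = -4/21.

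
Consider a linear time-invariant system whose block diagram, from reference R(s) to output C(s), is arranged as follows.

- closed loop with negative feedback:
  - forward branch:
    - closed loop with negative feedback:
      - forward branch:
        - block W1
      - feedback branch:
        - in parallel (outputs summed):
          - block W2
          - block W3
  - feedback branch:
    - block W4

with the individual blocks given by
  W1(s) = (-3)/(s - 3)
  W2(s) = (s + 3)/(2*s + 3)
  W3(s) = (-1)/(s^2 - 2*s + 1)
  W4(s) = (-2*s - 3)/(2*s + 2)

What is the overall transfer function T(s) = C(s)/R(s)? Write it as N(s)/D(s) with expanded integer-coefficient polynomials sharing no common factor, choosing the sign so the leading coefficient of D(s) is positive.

First reduce the diagram to T(s).

[1] reduce the parallel group W2, W3 = (s^3 + s^2 - 7*s)/(2*s^3 - s^2 - 4*s + 3)
[2] collapse the loop (W1 forward, (W2+W3) return) = (-6*s^3 + 3*s^2 + 12*s - 9)/(2*s^4 - 10*s^3 - 4*s^2 + 36*s - 9)
[3] collapse the loop ([W1/(1+W1*(W2+W3))] forward, W4 return) - this is the overall T(s), already in the required normalized form

Answer: (-12*s^4 - 6*s^3 + 30*s^2 + 6*s - 18)/(4*s^5 - 4*s^4 - 16*s^3 + 31*s^2 + 36*s + 9)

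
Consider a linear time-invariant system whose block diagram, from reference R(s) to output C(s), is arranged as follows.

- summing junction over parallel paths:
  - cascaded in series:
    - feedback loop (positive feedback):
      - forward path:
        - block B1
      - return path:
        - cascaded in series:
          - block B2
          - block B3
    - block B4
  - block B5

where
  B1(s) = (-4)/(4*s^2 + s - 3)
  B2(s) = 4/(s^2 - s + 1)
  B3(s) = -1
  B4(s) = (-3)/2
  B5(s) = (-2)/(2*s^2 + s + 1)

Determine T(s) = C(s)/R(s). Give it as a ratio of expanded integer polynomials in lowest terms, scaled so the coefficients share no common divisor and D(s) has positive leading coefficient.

1. combine B2, B3 in series gives (-4)/(s^2 - s + 1)
2. reduce the feedback loop with forward B1 and return (B2*B3) gives (-4*s^2 + 4*s - 4)/(4*s^4 - 3*s^3 + 4*s - 19)
3. combine [B1/(1-B1*(B2*B3))], B4 in series gives (6*s^2 - 6*s + 6)/(4*s^4 - 3*s^3 + 4*s - 19)
4. combine ([B1/(1-B1*(B2*B3))]*B4), B5 in parallel - this is the overall T(s), already in the required normalized form

Final answer: (4*s^4 + 12*s^2 - 8*s + 44)/(8*s^6 - 2*s^5 + s^4 + 5*s^3 - 34*s^2 - 15*s - 19)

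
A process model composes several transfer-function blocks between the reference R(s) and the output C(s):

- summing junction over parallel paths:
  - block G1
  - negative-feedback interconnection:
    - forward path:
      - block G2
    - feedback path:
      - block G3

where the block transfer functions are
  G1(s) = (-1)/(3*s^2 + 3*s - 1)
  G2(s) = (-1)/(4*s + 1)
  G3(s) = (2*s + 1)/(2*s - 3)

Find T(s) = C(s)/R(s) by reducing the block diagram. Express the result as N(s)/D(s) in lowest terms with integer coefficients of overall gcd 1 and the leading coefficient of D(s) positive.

Step 1 - collapse the loop (G2 forward, G3 return) = (3 - 2*s)/(8*s^2 - 12*s - 4)
Step 2 - add G1, [G2/(1+G2*G3)] (parallel) - this is the overall T(s), already in the required normalized form

Hence the answer: (-6*s^3 - 5*s^2 + 23*s + 1)/(24*s^4 - 12*s^3 - 56*s^2 + 4)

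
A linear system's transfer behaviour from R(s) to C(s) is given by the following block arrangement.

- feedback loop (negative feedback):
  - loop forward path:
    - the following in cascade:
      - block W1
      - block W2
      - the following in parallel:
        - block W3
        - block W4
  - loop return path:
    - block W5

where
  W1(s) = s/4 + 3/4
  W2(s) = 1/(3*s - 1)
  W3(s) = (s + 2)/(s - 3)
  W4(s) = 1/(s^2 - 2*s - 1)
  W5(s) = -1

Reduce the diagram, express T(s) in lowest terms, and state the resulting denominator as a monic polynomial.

Step 1 - combine W3, W4 in parallel; result (s^3 - 4*s - 5)/(s^3 - 5*s^2 + 5*s + 3)
Step 2 - reduce the series chain W1, W2, (W3+W4); result (s^4 + 3*s^3 - 4*s^2 - 17*s - 15)/(12*s^4 - 64*s^3 + 80*s^2 + 16*s - 12)
Step 3 - collapse the loop ((W1*W2*(W3+W4)) forward, W5 return); result (s^4 + 3*s^3 - 4*s^2 - 17*s - 15)/(11*s^4 - 67*s^3 + 84*s^2 + 33*s + 3)
Step 3 gives the fully reduced T(s), with no common factor left to cancel. The denominator's leading coefficient is 11, so divide each of its coefficients by 11 to get the monic form.

Answer: s^4 - 67*s^3/11 + 84*s^2/11 + 3*s + 3/11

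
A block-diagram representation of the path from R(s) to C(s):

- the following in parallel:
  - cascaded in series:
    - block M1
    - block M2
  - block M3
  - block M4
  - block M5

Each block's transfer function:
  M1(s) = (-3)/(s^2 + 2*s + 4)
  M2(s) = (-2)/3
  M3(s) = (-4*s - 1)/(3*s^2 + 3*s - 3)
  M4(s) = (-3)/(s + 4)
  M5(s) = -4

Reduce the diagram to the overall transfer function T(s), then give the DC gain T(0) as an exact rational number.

Answer: -47/12

Working:
Step 1: cascade M1, M2 gives 2/(s^2 + 2*s + 4)
Step 2: add (M1*M2), M3, M4, M5 (parallel) gives (-12*s^5 - 97*s^4 - 250*s^3 - 333*s^2 - 124*s + 188)/(3*s^5 + 21*s^4 + 51*s^3 + 66*s^2 + 12*s - 48)
DC gain: substitute s = 0 into T(s) from step 2: T(0) = 188/(-48) = -47/12.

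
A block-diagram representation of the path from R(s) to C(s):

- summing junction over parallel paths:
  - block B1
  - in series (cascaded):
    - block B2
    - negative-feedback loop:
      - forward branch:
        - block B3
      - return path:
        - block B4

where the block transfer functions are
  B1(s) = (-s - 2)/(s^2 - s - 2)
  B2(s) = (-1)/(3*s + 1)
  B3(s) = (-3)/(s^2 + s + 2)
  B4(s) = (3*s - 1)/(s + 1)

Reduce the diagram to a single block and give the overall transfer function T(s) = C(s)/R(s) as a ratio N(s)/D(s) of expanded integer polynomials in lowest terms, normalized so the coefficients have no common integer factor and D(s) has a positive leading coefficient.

(1) apply the feedback formula to B3, B4: (-3*s - 3)/(s^3 + 2*s^2 - 6*s + 5)
(2) reduce the series chain B2, [B3/(1+B3*B4)]: (3*s + 3)/(3*s^4 + 7*s^3 - 16*s^2 + 9*s + 5)
(3) reduce the parallel group B1, (B2*[B3/(1+B3*B4)]): this yields T(s), and no further normalization is needed

Therefore the answer is (-3*s^5 - 13*s^4 + 5*s^3 + 23*s^2 - 32*s - 16)/(3*s^6 + 4*s^5 - 29*s^4 + 11*s^3 + 28*s^2 - 23*s - 10).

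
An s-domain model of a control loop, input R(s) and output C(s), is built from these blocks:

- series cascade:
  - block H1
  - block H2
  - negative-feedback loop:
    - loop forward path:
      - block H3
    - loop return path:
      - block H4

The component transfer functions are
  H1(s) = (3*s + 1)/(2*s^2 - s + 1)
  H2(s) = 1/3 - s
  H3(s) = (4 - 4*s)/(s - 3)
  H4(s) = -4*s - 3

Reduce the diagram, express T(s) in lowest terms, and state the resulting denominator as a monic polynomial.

Step 1. close the feedback loop around H3, H4: (4 - 4*s)/(16*s^2 - 3*s - 15)
Step 2. multiply H1, H2, [H3/(1+H3*H4)] (series): (36*s^3 - 36*s^2 - 4*s + 4)/(96*s^4 - 66*s^3 - 33*s^2 + 36*s - 45)
No further cancellation is possible in the step-2 result, so that is T(s). Its denominator becomes monic after dividing by the leading coefficient 96.

Answer: s^4 - 11*s^3/16 - 11*s^2/32 + 3*s/8 - 15/32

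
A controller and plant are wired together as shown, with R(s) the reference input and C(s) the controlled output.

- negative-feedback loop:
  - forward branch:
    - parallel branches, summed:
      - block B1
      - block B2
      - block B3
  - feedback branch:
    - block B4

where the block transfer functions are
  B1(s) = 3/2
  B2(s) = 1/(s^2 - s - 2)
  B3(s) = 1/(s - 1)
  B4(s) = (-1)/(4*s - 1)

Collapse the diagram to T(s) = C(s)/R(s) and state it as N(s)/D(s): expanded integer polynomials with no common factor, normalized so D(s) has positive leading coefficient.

First reduce the diagram to T(s).

(1) parallel reduction of B1, B2, B3 -> (3*s^3 - 4*s^2 - 3*s)/(2*s^3 - 4*s^2 - 2*s + 4)
(2) apply the feedback formula to (B1+B2+B3), B4: this yields T(s), and no further normalization is needed

Answer: (12*s^4 - 19*s^3 - 8*s^2 + 3*s)/(8*s^4 - 21*s^3 + 21*s - 4)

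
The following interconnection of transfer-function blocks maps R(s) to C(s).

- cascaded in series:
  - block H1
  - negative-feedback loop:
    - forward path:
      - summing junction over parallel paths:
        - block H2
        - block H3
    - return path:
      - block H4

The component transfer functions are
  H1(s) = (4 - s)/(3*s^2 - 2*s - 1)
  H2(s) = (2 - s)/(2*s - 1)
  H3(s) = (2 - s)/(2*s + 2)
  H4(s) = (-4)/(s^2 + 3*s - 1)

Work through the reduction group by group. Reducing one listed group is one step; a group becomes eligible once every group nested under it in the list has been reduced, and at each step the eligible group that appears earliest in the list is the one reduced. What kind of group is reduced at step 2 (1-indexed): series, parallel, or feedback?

(1) sum the parallel branches H2, H3
(2) feedback reduction of (H2+H3), H4
(3) multiply H1, [(H2+H3)/(1+(H2+H3)*H4)] (series)
At step 2 the group reduced is feedback.

Therefore the answer is feedback.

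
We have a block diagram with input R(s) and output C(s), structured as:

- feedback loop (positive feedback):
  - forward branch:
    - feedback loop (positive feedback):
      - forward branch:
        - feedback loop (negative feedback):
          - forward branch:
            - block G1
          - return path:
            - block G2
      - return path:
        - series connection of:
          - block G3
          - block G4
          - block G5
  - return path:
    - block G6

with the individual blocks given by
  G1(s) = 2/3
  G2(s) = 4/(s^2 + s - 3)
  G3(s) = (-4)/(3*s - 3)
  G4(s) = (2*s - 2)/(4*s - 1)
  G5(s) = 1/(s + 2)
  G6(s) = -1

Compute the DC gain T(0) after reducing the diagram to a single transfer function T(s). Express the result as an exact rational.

[1] feedback reduction of G1, G2 = (2*s^2 + 2*s - 6)/(3*s^2 + 3*s - 1)
[2] reduce the series chain G3, G4, G5 = (-8)/(12*s^2 + 21*s - 6)
[3] reduce the feedback loop with forward [G1/(1+G1*G2)] and return (G3*G4*G5) = (24*s^4 + 66*s^3 - 42*s^2 - 138*s + 36)/(36*s^4 + 99*s^3 + 49*s^2 - 23*s - 42)
[4] reduce the feedback loop with forward [[G1/(1+G1*G2)]/(1-[G1/(1+G1*G2)]*(G3*G4*G5))] and return G6 = (24*s^4 + 66*s^3 - 42*s^2 - 138*s + 36)/(60*s^4 + 165*s^3 + 7*s^2 - 161*s - 6)
That last expression is T(s); at s = 0 only the constant terms survive, so T(0) = 36/(-6) = -6.

Therefore the answer is -6.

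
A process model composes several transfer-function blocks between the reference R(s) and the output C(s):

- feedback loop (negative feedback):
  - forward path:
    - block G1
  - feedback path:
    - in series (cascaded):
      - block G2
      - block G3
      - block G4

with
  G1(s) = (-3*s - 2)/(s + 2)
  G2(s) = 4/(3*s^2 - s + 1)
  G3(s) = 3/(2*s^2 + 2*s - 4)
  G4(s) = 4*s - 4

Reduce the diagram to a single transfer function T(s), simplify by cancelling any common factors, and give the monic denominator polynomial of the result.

The answer is s^4 + 11*s^3/3 + 3*s^2 - 24*s - 44/3.

Reasoning:
Step 1. series reduction of G2, G3, G4 = 24/(3*s^3 + 5*s^2 - s + 2)
Step 2. close the feedback loop around G1, (G2*G3*G4) = (-9*s^4 - 21*s^3 - 7*s^2 - 4*s - 4)/(3*s^4 + 11*s^3 + 9*s^2 - 72*s - 44)
That last expression is T(s), already simplified. Scaling its denominator by 1/3 (the reciprocal of the leading coefficient) yields the monic denominator.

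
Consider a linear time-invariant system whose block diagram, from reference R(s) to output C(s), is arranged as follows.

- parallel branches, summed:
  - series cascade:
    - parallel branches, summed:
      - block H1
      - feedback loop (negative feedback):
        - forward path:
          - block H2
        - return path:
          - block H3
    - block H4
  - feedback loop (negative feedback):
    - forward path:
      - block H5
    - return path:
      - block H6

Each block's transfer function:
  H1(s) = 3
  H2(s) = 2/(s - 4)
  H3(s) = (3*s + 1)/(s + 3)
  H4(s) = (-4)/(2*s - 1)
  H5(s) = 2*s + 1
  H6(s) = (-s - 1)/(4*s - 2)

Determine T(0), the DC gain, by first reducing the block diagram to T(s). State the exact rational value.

Step 1 - reduce the feedback loop with forward H2 and return H3; result (2*s + 6)/(s^2 + 5*s - 10)
Step 2 - add H1, [H2/(1+H2*H3)] (parallel); result (3*s^2 + 17*s - 24)/(s^2 + 5*s - 10)
Step 3 - multiply (H1+[H2/(1+H2*H3)]), H4 (series); result (-12*s^2 - 68*s + 96)/(2*s^3 + 9*s^2 - 25*s + 10)
Step 4 - apply the feedback formula to H5, H6; result (2 - 8*s^2)/(2*s^2 - s + 3)
Step 5 - sum the parallel branches ((H1+[H2/(1+H2*H3)])*H4), [H5/(1+H5*H6)]; result (-16*s^5 - 96*s^4 + 80*s^3 + 162*s^2 - 350*s + 308)/(4*s^5 + 16*s^4 - 53*s^3 + 72*s^2 - 85*s + 30)
That last expression is T(s); at s = 0 only the constant terms survive, so T(0) = 308/30 = 154/15.

Hence the answer: 154/15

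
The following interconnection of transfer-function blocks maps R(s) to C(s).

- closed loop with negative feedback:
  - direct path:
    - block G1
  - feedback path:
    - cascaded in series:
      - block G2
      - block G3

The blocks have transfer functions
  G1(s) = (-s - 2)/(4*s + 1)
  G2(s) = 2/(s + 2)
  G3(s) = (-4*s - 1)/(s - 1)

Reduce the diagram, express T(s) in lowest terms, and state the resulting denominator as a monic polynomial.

The answer is s^2 + 5*s/4 + 1/4.

Reasoning:
Step 1. reduce the series chain G2, G3, giving (-8*s - 2)/(s^2 + s - 2)
Step 2. feedback reduction of G1, (G2*G3), giving (-s^2 - s + 2)/(4*s^2 + 5*s + 1)
Step 2 gives the fully reduced T(s), with no common factor left to cancel. The denominator's leading coefficient is 4, so divide each of its coefficients by 4 to get the monic form.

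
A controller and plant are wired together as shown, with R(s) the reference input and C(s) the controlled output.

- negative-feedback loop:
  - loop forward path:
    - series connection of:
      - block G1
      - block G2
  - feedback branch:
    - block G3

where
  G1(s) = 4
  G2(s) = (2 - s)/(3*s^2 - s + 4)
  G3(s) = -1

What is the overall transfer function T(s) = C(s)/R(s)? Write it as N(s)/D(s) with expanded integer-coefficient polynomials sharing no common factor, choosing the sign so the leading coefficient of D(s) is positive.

Answer: (8 - 4*s)/(3*s^2 + 3*s - 4)

Working:
Step 1. multiply G1, G2 (series) -> (8 - 4*s)/(3*s^2 - s + 4)
Step 2. feedback reduction of (G1*G2), G3 - this is the overall T(s), already in the required normalized form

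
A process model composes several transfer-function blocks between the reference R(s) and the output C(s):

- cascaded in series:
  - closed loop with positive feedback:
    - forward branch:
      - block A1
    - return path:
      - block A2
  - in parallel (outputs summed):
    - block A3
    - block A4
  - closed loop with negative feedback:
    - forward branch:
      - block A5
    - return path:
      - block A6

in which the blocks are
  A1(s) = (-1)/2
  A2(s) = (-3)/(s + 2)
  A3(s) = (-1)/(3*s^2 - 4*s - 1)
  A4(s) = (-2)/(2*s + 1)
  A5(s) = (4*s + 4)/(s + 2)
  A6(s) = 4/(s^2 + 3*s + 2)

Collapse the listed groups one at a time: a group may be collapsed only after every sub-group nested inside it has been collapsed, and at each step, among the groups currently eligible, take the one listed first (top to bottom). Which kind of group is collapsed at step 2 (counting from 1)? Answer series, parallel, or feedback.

[1] feedback reduction of A1, A2
[2] parallel reduction of A3, A4
[3] feedback reduction of A5, A6
[4] reduce the series chain [A1/(1-A1*A2)], (A3+A4), [A5/(1+A5*A6)]
The group at step 2 is a parallel group.

Final answer: parallel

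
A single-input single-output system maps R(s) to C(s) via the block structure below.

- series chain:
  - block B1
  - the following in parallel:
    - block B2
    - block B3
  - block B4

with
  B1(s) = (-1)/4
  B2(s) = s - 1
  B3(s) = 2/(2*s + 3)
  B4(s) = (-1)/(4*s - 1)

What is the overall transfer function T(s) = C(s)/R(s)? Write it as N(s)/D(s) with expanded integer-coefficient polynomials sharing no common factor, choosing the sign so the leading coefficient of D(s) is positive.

Step 1: parallel reduction of B2, B3 gives (2*s^2 + s - 1)/(2*s + 3)
Step 2: combine B1, (B2+B3), B4 in series, which is the overall transfer function T(s) = C(s)/R(s) in lowest terms

Therefore the answer is (2*s^2 + s - 1)/(32*s^2 + 40*s - 12).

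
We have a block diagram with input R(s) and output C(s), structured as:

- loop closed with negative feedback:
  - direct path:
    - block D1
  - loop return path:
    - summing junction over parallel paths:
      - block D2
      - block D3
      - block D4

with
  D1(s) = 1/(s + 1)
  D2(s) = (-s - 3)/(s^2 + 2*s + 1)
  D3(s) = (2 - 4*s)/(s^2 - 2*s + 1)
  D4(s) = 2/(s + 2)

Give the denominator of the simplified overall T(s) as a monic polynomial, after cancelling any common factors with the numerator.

Step 1: sum the parallel branches D2, D3, D4 gives (-3*s^4 - 17*s^3 - 13*s^2 + 9*s)/(s^5 + 2*s^4 - 2*s^3 - 4*s^2 + s + 2)
Step 2: close the feedback loop around D1, (D2+D3+D4) gives (s^5 + 2*s^4 - 2*s^3 - 4*s^2 + s + 2)/(s^6 + 3*s^5 - 3*s^4 - 23*s^3 - 16*s^2 + 12*s + 2)
The result of step 2 is T(s) in lowest terms. Its denominator already has leading coefficient 1, so it is monic as it stands.

Therefore the answer is s^6 + 3*s^5 - 3*s^4 - 23*s^3 - 16*s^2 + 12*s + 2.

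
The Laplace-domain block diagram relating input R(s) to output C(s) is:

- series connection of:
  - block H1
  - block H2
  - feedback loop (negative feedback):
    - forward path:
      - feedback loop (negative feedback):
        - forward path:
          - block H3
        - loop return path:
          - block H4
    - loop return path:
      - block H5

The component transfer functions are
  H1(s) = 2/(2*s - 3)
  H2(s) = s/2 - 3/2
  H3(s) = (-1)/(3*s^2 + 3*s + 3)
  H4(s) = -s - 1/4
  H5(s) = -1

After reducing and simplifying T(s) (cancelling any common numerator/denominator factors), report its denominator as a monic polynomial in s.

First reduce the diagram to T(s).

Step 1. apply the feedback formula to H3, H4: (-4)/(12*s^2 + 16*s + 13)
Step 2. apply the feedback formula to [H3/(1+H3*H4)], H5: (-4)/(12*s^2 + 16*s + 17)
Step 3. multiply H1, H2, [[H3/(1+H3*H4)]/(1+[H3/(1+H3*H4)]*H5)] (series): (12 - 4*s)/(24*s^3 - 4*s^2 - 14*s - 51)
Step 3 gives the fully reduced T(s), with no common factor left to cancel. The denominator's leading coefficient is 24, so divide each of its coefficients by 24 to get the monic form.

Answer: s^3 - s^2/6 - 7*s/12 - 17/8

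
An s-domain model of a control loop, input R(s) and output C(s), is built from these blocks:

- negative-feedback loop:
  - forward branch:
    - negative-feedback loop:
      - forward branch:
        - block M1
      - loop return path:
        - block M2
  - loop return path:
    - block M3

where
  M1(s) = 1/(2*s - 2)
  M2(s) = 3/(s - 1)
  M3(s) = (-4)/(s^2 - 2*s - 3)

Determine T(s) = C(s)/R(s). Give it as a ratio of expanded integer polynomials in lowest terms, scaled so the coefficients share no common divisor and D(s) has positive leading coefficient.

Step 1 - reduce the feedback loop with forward M1 and return M2 gives (s - 1)/(2*s^2 - 4*s + 5)
Step 2 - collapse the loop ([M1/(1+M1*M2)] forward, M3 return), which is the overall transfer function T(s) = C(s)/R(s) in lowest terms

Hence the answer: (s^3 - 3*s^2 - s + 3)/(2*s^4 - 8*s^3 + 7*s^2 - 2*s - 11)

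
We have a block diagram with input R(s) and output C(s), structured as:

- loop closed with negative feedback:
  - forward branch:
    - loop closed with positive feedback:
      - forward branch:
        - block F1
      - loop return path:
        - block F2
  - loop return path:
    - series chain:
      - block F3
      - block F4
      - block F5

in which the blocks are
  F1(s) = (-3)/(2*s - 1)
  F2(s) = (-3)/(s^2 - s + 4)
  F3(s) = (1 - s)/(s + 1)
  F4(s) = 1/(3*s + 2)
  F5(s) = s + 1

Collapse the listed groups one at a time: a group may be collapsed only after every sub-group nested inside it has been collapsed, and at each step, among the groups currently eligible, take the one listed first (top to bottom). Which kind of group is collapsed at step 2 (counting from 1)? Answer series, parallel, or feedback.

Answer: series

Working:
Step 1. apply the feedback formula to F1, F2
Step 2. multiply F3, F4, F5 (series)
Step 3. collapse the loop ([F1/(1-F1*F2)] forward, (F3*F4*F5) return)
The group at step 2 is a series group.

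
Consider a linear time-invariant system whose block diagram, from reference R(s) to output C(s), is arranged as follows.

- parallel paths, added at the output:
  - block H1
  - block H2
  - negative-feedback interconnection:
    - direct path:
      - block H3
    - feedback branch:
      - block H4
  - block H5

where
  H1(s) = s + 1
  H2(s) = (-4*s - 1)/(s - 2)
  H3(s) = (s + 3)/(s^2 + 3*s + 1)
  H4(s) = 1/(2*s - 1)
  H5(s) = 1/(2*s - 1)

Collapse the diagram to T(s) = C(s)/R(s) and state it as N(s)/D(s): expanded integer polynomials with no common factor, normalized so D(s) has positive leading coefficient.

Answer: (4*s^6 - 12*s^5 - 51*s^4 + 6*s^3 - 44*s^2 + 25*s - 4)/(4*s^5 - 21*s^3 + 14*s^2 - 10*s + 4)

Working:
(1) reduce the feedback loop with forward H3 and return H4 gives (2*s^2 + 5*s - 3)/(2*s^3 + 5*s^2 + 2)
(2) sum the parallel branches H1, H2, [H3/(1+H3*H4)], H5 - this is the overall T(s), already in the required normalized form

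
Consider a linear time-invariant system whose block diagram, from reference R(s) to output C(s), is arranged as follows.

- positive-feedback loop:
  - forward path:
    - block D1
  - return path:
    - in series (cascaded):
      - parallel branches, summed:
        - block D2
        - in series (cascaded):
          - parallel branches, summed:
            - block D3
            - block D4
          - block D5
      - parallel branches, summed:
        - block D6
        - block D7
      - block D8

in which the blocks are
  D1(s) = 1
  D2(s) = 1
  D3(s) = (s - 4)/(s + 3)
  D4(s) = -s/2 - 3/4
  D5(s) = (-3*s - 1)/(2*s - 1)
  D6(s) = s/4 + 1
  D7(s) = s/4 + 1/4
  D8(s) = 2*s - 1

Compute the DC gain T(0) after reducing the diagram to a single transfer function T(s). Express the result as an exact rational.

Step 1. sum the parallel branches D3, D4, giving (-2*s^2 - 5*s - 25)/(4*s + 12)
Step 2. multiply (D3+D4), D5 (series), giving (6*s^3 + 17*s^2 + 80*s + 25)/(8*s^2 + 20*s - 12)
Step 3. sum the parallel branches D2, ((D3+D4)*D5), giving (6*s^3 + 25*s^2 + 100*s + 13)/(8*s^2 + 20*s - 12)
Step 4. combine D6, D7 in parallel, giving s/2 + 5/4
Step 5. multiply (D2+((D3+D4)*D5)), (D6+D7), D8 (series), giving (12*s^4 + 80*s^3 + 325*s^2 + 526*s + 65)/(16*s + 48)
Step 6. feedback reduction of D1, ((D2+((D3+D4)*D5))*(D6+D7)*D8), giving (-16*s - 48)/(12*s^4 + 80*s^3 + 325*s^2 + 510*s + 17)
Evaluating the step-6 result (the overall T(s)) at s = 0 gives T(0) = -48/17.

Therefore the answer is -48/17.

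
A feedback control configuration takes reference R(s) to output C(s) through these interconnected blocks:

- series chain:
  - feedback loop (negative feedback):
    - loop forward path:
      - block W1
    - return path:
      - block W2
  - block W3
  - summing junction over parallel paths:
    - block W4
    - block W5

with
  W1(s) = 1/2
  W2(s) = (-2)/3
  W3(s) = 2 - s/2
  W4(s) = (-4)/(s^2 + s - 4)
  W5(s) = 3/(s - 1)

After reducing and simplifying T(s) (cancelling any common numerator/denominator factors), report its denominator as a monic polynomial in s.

First reduce the diagram to T(s).

Step 1: reduce the feedback loop with forward W1 and return W2; result 3/4
Step 2: parallel reduction of W4, W5; result (3*s^2 - s - 8)/(s^3 - 5*s + 4)
Step 3: cascade [W1/(1+W1*W2)], W3, (W4+W5); result (-9*s^3 + 39*s^2 + 12*s - 96)/(8*s^3 - 40*s + 32)
T(s) is the step-3 result (common factors already cancelled). Leading coefficient of the denominator: 8. Divide through by 8 for the monic polynomial.

Answer: s^3 - 5*s + 4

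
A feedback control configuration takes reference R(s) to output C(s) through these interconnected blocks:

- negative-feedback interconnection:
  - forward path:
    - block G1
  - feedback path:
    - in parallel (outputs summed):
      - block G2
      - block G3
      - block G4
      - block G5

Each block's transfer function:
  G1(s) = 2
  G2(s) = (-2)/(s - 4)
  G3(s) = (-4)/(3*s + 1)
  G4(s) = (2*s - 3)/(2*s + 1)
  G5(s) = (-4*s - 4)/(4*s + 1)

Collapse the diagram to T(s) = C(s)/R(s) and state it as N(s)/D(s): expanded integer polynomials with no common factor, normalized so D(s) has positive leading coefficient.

Step 1 - add G2, G3, G4, G5 (parallel): (-146*s^3 + 273*s^2 + 239*s + 42)/(24*s^4 - 70*s^3 - 95*s^2 - 35*s - 4)
Step 2 - feedback reduction of G1, (G2+G3+G4+G5) - this is the overall T(s), already in the required normalized form

Final answer: (48*s^4 - 140*s^3 - 190*s^2 - 70*s - 8)/(24*s^4 - 362*s^3 + 451*s^2 + 443*s + 80)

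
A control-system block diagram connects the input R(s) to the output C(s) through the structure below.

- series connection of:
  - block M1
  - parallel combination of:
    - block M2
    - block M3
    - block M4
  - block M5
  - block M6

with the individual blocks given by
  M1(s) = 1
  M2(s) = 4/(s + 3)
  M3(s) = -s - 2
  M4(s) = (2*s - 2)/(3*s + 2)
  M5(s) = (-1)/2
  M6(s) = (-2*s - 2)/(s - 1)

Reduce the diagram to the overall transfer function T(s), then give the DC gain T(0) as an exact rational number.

Step 1 - combine M2, M3, M4 in parallel = (-3*s^3 - 15*s^2 - 12*s - 10)/(3*s^2 + 11*s + 6)
Step 2 - multiply M1, (M2+M3+M4), M5, M6 (series) = (-3*s^4 - 18*s^3 - 27*s^2 - 22*s - 10)/(3*s^3 + 8*s^2 - 5*s - 6)
The step-2 result is T(s). Setting s = 0: T(0) = -10/(-6) = 5/3.

Answer: 5/3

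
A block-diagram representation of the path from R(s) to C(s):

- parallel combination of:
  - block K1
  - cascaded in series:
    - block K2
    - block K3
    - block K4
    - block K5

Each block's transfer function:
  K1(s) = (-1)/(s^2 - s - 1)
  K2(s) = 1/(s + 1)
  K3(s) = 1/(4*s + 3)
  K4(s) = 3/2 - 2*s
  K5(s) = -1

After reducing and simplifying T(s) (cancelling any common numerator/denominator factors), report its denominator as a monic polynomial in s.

[1] multiply K2, K3, K4, K5 (series) -> (4*s - 3)/(8*s^2 + 14*s + 6)
[2] parallel reduction of K1, (K2*K3*K4*K5) -> (4*s^3 - 15*s^2 - 15*s - 3)/(8*s^4 + 6*s^3 - 16*s^2 - 20*s - 6)
Step 2 gives the fully reduced T(s), with no common factor left to cancel. The denominator's leading coefficient is 8, so divide each of its coefficients by 8 to get the monic form.

Hence the answer: s^4 + 3*s^3/4 - 2*s^2 - 5*s/2 - 3/4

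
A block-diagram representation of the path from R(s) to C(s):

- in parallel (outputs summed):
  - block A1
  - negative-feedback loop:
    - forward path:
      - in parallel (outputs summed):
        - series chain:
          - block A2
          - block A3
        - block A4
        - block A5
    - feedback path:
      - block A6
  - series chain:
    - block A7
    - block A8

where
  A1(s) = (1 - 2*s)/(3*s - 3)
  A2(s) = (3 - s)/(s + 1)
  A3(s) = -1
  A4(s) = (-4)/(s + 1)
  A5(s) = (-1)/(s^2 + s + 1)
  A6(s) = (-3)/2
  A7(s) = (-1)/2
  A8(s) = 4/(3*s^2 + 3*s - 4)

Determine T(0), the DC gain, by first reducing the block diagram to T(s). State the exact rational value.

Step 1. cascade A2, A3 = (s - 3)/(s + 1)
Step 2. add (A2*A3), A4, A5 (parallel) = (s^3 - 6*s^2 - 7*s - 8)/(s^3 + 2*s^2 + 2*s + 1)
Step 3. reduce the feedback loop with forward ((A2*A3)+A4+A5) and return A6 = (-2*s^3 + 12*s^2 + 14*s + 16)/(s^3 - 22*s^2 - 25*s - 26)
Step 4. series reduction of A7, A8 = (-2)/(3*s^2 + 3*s - 4)
Step 5. sum the parallel branches A1, [((A2*A3)+A4+A5)/(1+((A2*A3)+A4+A5)*A6)], (A7*A8) = (-24*s^6 + 237*s^5 + 389*s^4 - 9*s^3 - 241*s^2 - 348*s + 140)/(9*s^6 - 198*s^5 - 246*s^4 + 240*s^3 + 261*s^2 + 246*s - 312)
Step 5 gives the overall T(s). Then T(0) = 140/(-312) = -35/78.

Therefore the answer is -35/78.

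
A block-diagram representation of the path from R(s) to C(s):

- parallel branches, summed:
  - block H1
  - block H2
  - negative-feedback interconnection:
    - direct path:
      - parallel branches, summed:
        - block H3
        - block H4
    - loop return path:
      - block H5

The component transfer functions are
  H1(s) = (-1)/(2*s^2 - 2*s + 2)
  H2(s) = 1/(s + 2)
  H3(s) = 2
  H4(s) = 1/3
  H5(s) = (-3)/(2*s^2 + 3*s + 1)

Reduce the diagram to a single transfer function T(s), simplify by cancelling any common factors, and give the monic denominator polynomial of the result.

(1) add H3, H4 (parallel) -> 7/3
(2) collapse the loop ((H3+H4) forward, H5 return) -> (14*s^2 + 21*s + 7)/(6*s^2 + 9*s - 18)
(3) combine H1, H2, [(H3+H4)/(1+(H3+H4)*H5)] in parallel -> (28*s^5 + 82*s^4 + 28*s^3 - 35*s^2 + 124*s + 28)/(12*s^5 + 30*s^4 - 30*s^3 - 30*s^2 + 72*s - 72)
That last expression is T(s), already simplified. Scaling its denominator by 1/12 (the reciprocal of the leading coefficient) yields the monic denominator.

Hence the answer: s^5 + 5*s^4/2 - 5*s^3/2 - 5*s^2/2 + 6*s - 6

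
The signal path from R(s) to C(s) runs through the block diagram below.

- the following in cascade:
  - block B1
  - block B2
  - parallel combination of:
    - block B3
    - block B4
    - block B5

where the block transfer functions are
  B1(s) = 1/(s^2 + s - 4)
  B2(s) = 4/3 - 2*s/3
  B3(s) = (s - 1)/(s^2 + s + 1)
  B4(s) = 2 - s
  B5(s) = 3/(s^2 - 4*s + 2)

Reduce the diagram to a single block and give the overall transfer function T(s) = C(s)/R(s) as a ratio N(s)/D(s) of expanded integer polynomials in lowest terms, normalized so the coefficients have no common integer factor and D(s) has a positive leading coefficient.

Step 1 - add B3, B4, B5 (parallel) gives (-s^5 + 5*s^4 - 4*s^3 - 2*s^2 + 3*s + 5)/(s^4 - 3*s^3 - s^2 - 2*s + 2)
Step 2 - reduce the series chain B1, B2, (B3+B4+B5) - this is the overall T(s), already in the required normalized form

Therefore the answer is (2*s^6 - 14*s^5 + 28*s^4 - 12*s^3 - 14*s^2 + 2*s + 20)/(3*s^6 - 6*s^5 - 24*s^4 + 27*s^3 + 12*s^2 + 30*s - 24).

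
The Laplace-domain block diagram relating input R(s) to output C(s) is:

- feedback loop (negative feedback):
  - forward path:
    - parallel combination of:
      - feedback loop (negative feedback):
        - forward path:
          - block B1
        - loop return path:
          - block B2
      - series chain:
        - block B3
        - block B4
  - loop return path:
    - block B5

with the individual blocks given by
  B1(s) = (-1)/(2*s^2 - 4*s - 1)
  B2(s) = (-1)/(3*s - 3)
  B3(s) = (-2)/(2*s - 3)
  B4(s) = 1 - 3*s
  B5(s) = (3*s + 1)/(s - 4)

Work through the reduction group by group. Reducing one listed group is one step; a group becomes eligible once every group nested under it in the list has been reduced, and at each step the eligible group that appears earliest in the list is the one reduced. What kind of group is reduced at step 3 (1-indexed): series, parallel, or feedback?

Answer: parallel

Working:
Step 1: collapse the loop (B1 forward, B2 return)
Step 2: cascade B3, B4
Step 3: sum the parallel branches [B1/(1+B1*B2)], (B3*B4)
Step 4: feedback reduction of ([B1/(1+B1*B2)]+(B3*B4)), B5
At step 3 the group reduced is parallel.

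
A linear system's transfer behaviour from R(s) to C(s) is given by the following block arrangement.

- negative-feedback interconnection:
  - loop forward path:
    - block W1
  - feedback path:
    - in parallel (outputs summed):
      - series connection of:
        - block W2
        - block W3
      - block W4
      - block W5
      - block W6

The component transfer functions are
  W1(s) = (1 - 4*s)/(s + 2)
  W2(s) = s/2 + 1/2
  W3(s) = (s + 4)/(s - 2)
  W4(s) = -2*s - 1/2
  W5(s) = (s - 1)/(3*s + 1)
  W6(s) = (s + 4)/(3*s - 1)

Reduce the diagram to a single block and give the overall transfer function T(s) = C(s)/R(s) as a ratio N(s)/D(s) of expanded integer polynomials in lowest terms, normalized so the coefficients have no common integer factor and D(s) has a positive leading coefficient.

Step 1 - multiply W2, W3 (series) -> (s^2 + 5*s + 4)/(2*s - 4)
Step 2 - combine (W2*W3), W4, W5, W6 in parallel -> (-27*s^4 + 120*s^3 + 51*s^2 - 38*s - 26)/(18*s^3 - 36*s^2 - 2*s + 4)
Step 3 - close the feedback loop around W1, ((W2*W3)+W4+W5+W6); the result is T(s) itself (integer coefficients, no common factor, positive leading denominator coefficient)

Therefore the answer is (-72*s^4 + 162*s^3 - 28*s^2 - 18*s + 4)/(108*s^5 - 489*s^4 - 84*s^3 + 129*s^2 + 66*s - 18).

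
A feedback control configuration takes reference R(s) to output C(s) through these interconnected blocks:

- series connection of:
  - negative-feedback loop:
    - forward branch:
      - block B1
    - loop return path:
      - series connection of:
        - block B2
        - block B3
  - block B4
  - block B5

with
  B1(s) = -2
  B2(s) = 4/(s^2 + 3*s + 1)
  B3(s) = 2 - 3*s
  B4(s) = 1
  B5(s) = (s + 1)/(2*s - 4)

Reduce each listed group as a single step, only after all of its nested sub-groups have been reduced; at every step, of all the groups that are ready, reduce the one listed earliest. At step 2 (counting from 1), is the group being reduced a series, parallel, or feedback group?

Answer: feedback

Working:
Step 1: multiply B2, B3 (series)
Step 2: reduce the feedback loop with forward B1 and return (B2*B3)
Step 3: cascade [B1/(1+B1*(B2*B3))], B4, B5
Step 2 collapses a feedback group.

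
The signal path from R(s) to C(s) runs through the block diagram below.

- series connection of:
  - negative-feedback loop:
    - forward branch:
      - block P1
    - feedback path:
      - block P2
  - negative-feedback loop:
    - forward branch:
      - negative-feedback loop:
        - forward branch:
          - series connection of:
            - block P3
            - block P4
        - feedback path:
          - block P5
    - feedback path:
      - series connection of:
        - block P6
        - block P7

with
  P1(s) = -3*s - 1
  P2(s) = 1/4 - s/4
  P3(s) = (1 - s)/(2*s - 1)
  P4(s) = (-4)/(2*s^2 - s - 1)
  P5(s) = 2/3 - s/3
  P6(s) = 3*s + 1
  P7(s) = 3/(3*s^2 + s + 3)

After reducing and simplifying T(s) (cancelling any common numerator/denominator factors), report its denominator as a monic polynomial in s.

Reducing step by step:

Step 1 - feedback reduction of P1, P2 -> (-12*s - 4)/(3*s^2 - 2*s + 3)
Step 2 - combine P3, P4 in series -> 4/(4*s^2 - 1)
Step 3 - apply the feedback formula to (P3*P4), P5 -> 12/(12*s^2 - 4*s + 5)
Step 4 - reduce the series chain P6, P7 -> (9*s + 3)/(3*s^2 + s + 3)
Step 5 - close the feedback loop around [(P3*P4)/(1+(P3*P4)*P5)], (P6*P7) -> (36*s^2 + 12*s + 36)/(36*s^4 + 47*s^2 + 101*s + 51)
Step 6 - reduce the series chain [P1/(1+P1*P2)], [[(P3*P4)/(1+(P3*P4)*P5)]/(1+[(P3*P4)/(1+(P3*P4)*P5)]*(P6*P7))] -> (-432*s^3 - 288*s^2 - 480*s - 144)/(108*s^6 - 72*s^5 + 249*s^4 + 209*s^3 + 92*s^2 + 201*s + 153)
That last expression is T(s), already simplified. Scaling its denominator by 1/108 (the reciprocal of the leading coefficient) yields the monic denominator.

Answer: s^6 - 2*s^5/3 + 83*s^4/36 + 209*s^3/108 + 23*s^2/27 + 67*s/36 + 17/12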